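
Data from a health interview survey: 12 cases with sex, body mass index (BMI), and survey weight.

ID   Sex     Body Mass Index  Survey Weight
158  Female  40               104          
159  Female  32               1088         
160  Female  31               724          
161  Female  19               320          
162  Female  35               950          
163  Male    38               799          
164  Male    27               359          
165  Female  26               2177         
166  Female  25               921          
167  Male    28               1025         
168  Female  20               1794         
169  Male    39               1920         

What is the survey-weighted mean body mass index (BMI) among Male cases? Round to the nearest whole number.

Male rows: 163, 164, 167, 169
Weighted sum = 143635
Sum of weights = 4103
Weighted mean = 143635 / 4103 = 35.007312

35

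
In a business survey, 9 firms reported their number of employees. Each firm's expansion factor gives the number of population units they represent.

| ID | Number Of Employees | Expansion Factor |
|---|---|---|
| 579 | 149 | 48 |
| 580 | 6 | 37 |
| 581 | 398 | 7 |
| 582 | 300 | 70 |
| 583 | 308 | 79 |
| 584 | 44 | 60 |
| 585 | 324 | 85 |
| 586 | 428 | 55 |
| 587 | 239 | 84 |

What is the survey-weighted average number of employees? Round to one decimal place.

246.3

Weighted sum = 129288
Sum of weights = 48 + 37 + 7 + 70 + 79 + 60 + 85 + 55 + 84 = 525
Weighted mean = 129288 / 525 = 246.26286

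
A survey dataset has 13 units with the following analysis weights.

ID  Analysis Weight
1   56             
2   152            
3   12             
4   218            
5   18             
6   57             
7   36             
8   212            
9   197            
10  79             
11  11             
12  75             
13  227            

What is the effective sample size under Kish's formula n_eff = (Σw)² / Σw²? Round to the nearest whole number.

8

Σ wᵢ = 1350
Σ wᵢ² = 226046
n_eff = 1350² / 226046 = 1822500 / 226046 = 8.0625182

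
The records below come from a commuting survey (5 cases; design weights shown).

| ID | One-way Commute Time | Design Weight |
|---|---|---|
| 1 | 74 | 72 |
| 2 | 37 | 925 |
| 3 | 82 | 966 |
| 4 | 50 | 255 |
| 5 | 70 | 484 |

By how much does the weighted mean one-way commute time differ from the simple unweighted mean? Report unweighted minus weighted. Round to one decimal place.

1.4

Unweighted sum = 313
Unweighted mean = 313 / 5 = 62.6
Weighted sum = 74×72 + 37×925 + 82×966 + 50×255 + 70×484
  = 5328 + 34225 + 79212 + 12750 + 33880 = 165395
Sum of weights = 72 + 925 + 966 + 255 + 484 = 2702
Weighted mean = 165395 / 2702 = 61.212065
Difference (unweighted minus weighted) = 1.3879349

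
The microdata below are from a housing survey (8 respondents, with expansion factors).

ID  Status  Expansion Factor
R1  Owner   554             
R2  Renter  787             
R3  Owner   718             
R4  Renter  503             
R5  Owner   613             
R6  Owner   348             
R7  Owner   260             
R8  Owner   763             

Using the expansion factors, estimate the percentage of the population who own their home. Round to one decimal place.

71.6

Sum of weights for 'Owner' = 554 + 718 + 613 + 348 + 260 + 763 = 3256
Total weight = 554 + 787 + 718 + 503 + 613 + 348 + 260 + 763 = 4546
Weighted proportion = 3256 / 4546 = 0.71623405 → 71.623405%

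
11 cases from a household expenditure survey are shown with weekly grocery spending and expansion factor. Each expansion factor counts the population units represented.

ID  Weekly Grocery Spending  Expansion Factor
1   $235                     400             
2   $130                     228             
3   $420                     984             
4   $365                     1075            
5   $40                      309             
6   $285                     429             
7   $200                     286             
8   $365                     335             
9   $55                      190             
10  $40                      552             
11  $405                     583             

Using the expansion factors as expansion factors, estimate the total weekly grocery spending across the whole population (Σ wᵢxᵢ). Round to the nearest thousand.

1512000

Weighted total = 235×400 + 130×228 + 420×984 + 365×1075 + 40×309 + 285×429 + 200×286 + 365×335 + 55×190 + 40×552 + 405×583
  = 94000 + 29640 + 413280 + 392375 + 12360 + 122265 + 57200 + 122275 + 10450 + 22080 + 236115 = 1512040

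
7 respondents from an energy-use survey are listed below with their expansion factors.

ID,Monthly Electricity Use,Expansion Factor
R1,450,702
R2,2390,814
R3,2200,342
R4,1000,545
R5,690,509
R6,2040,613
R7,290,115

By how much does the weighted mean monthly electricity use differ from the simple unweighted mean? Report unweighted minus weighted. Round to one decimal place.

Unweighted sum = 450 + 2390 + 2200 + 1000 + 690 + 2040 + 290 = 9060
Unweighted mean = 9060 / 7 = 1294.2857
Weighted sum = 450×702 + 2390×814 + 2200×342 + 1000×545 + 690×509 + 2040×613 + 290×115
  = 315900 + 1945460 + 752400 + 545000 + 351210 + 1250520 + 33350 = 5193840
Sum of weights = 3640
Weighted mean = 5193840 / 3640 = 1426.8791
Difference (unweighted minus weighted) = -132.59341

-132.6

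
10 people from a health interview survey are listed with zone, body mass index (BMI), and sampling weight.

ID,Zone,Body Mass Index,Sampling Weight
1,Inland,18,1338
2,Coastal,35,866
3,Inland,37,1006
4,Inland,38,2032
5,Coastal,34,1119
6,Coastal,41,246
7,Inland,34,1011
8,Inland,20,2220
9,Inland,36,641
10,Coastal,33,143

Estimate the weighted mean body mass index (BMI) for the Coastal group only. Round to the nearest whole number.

35

Coastal rows: 2, 5, 6, 10
Weighted sum = 35×866 + 34×1119 + 41×246 + 33×143
  = 30310 + 38046 + 10086 + 4719 = 83161
Sum of weights = 866 + 1119 + 246 + 143 = 2374
Weighted mean = 83161 / 2374 = 35.029907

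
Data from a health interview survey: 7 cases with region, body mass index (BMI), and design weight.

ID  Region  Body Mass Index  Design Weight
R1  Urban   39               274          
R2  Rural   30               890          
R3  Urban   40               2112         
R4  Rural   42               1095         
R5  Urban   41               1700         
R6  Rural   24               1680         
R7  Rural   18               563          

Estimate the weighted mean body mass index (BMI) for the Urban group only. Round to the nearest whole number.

Urban rows: R1, R3, R5
Weighted sum = 39×274 + 40×2112 + 41×1700
  = 10686 + 84480 + 69700 = 164866
Sum of weights = 4086
Weighted mean = 164866 / 4086 = 40.348997

40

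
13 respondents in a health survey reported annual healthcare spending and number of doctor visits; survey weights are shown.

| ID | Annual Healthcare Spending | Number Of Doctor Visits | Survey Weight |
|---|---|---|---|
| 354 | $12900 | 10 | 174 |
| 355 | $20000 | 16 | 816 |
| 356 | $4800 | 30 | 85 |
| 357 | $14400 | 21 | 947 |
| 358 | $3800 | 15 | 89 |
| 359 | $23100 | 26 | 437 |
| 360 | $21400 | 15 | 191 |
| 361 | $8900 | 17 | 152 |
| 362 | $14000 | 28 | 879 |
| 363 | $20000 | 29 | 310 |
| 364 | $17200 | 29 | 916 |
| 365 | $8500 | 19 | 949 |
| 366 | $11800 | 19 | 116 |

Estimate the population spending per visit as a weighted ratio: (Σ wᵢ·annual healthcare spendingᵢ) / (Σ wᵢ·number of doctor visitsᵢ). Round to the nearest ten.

Σ wᵢ·y = 92179000
Σ wᵢ·x = 135780
Ratio = 92179000 / 135780 = 678.88496

680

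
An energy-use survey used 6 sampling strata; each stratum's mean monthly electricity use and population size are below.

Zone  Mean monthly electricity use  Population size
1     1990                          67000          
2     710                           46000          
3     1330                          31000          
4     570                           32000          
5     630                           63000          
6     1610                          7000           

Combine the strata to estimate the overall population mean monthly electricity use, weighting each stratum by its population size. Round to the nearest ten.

1120

Σ Nₕ·x̄ₕ = 1990×67000 + 710×46000 + 1330×31000 + 570×32000 + 630×63000 + 1610×7000
  = 276420000
Σ Nₕ = 67000 + 46000 + 31000 + 32000 + 63000 + 7000 = 246000
Overall mean = 276420000 / 246000 = 1123.6585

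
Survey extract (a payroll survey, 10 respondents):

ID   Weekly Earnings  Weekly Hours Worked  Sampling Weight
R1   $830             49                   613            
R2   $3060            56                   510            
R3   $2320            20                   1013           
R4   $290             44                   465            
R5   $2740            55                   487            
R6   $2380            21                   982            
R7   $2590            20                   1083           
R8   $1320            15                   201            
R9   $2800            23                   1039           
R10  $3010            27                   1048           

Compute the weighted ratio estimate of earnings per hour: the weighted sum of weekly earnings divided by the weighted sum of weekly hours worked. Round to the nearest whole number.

Σ wᵢ·y = 830×613 + 3060×510 + 2320×1013 + 290×465 + 2740×487 + 2380×982 + 2590×1083 + 1320×201 + 2800×1039 + 3010×1048
  = 508790 + 1560600 + 2350160 + 134850 + 1334380 + 2337160 + 2804970 + 265320 + 2909200 + 3154480 = 17359910
Σ wᵢ·x = 49×613 + 56×510 + 20×1013 + 44×465 + 55×487 + 21×982 + 20×1083 + 15×201 + 23×1039 + 27×1048
  = 30037 + 28560 + 20260 + 20460 + 26785 + 20622 + 21660 + 3015 + 23897 + 28296 = 223592
Ratio = 17359910 / 223592 = 77.641016

78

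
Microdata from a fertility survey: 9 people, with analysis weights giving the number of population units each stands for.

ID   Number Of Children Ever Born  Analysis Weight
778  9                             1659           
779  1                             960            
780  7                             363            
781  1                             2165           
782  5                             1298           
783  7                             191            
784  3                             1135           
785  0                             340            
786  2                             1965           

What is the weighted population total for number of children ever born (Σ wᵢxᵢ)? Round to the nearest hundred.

Weighted total = 35759

35800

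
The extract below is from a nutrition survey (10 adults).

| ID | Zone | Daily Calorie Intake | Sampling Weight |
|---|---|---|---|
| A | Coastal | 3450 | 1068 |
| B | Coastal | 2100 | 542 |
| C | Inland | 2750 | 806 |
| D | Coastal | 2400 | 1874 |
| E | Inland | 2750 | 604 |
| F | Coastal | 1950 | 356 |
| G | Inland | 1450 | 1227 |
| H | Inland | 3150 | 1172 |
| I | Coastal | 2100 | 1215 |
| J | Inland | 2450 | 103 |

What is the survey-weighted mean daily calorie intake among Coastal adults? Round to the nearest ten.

Coastal rows: A, B, D, F, I
Weighted sum = 3450×1068 + 2100×542 + 2400×1874 + 1950×356 + 2100×1215
  = 12566100
Sum of weights = 1068 + 542 + 1874 + 356 + 1215 = 5055
Weighted mean = 12566100 / 5055 = 2485.8754

2490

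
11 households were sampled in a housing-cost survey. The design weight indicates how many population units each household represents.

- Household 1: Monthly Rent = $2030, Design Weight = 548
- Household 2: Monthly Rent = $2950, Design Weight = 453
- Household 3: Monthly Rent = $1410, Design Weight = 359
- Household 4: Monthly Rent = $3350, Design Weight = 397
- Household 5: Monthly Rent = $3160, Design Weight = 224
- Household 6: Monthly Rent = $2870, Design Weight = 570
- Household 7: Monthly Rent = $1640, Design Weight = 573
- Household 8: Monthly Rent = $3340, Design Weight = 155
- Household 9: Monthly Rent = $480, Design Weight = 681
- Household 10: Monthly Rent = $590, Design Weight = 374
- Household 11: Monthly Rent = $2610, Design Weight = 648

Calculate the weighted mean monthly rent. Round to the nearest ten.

2070

Weighted sum = 10324910
Sum of weights = 548 + 453 + 359 + 397 + 224 + 570 + 573 + 155 + 681 + 374 + 648 = 4982
Weighted mean = 10324910 / 4982 = 2072.4428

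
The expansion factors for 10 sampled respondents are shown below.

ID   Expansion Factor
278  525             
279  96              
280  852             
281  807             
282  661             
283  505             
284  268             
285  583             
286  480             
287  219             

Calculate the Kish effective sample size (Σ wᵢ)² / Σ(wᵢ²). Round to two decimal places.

Σ wᵢ = 525 + 96 + 852 + 807 + 661 + 505 + 268 + 583 + 480 + 219 = 4996
Σ wᵢ² = 275625 + 9216 + 725904 + 651249 + 436921 + 255025 + 71824 + 339889 + 230400 + 47961 = 3044014
n_eff = 4996² / 3044014 = 24960016 / 3044014 = 8.1997047

8.20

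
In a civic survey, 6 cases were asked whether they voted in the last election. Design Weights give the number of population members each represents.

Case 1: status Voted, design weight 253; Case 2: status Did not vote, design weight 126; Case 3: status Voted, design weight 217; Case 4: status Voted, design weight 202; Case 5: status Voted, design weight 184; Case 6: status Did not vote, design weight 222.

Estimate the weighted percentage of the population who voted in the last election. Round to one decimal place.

71.1

Sum of weights for 'Voted' = 253 + 217 + 202 + 184 = 856
Total weight = 253 + 126 + 217 + 202 + 184 + 222 = 1204
Weighted proportion = 856 / 1204 = 0.71096346 → 71.096346%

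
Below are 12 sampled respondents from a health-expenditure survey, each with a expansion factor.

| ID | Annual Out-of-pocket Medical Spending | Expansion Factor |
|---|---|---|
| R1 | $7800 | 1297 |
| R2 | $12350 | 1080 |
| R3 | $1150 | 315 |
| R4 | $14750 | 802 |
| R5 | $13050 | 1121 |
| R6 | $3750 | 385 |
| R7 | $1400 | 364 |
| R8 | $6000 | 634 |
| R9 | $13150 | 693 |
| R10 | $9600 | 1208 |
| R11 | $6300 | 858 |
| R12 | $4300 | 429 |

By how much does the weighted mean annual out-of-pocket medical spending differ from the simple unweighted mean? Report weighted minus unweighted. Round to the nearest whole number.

Unweighted sum = 7800 + 12350 + 1150 + 14750 + 13050 + 3750 + 1400 + 6000 + 13150 + 9600 + 6300 + 4300 = 93600
Unweighted mean = 93600 / 12 = 7800
Weighted sum = 7800×1297 + 12350×1080 + 1150×315 + 14750×802 + 13050×1121 + 3750×385 + 1400×364 + 6000×634 + 13150×693 + 9600×1208 + 6300×858 + 4300×429
  = 10116600 + 13338000 + 362250 + 11829500 + 14629050 + 1443750 + 509600 + 3804000 + 9112950 + 11596800 + 5405400 + 1844700 = 83992600
Sum of weights = 1297 + 1080 + 315 + 802 + 1121 + 385 + 364 + 634 + 693 + 1208 + 858 + 429 = 9186
Weighted mean = 83992600 / 9186 = 9143.5445
Difference (weighted minus unweighted) = 1343.5445

1344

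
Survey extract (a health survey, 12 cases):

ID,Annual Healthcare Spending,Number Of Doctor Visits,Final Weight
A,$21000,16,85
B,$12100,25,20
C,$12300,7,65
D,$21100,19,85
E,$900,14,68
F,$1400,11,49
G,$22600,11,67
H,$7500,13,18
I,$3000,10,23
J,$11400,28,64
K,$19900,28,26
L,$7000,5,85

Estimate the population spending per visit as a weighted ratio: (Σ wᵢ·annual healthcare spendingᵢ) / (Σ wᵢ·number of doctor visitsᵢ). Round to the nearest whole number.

Σ wᵢ·y = 21000×85 + 12100×20 + 12300×65 + 21100×85 + 900×68 + 1400×49 + 22600×67 + 7500×18 + 3000×23 + 11400×64 + 19900×26 + 7000×85
  = 1785000 + 242000 + 799500 + 1793500 + 61200 + 68600 + 1514200 + 135000 + 69000 + 729600 + 517400 + 595000 = 8310000
Σ wᵢ·x = 16×85 + 25×20 + 7×65 + 19×85 + 14×68 + 11×49 + 11×67 + 13×18 + 10×23 + 28×64 + 28×26 + 5×85
  = 9567
Ratio = 8310000 / 9567 = 868.61085

869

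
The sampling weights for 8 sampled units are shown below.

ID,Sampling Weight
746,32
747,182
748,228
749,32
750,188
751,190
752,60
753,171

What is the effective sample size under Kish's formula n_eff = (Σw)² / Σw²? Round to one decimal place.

6.1

Σ wᵢ = 1083
Σ wᵢ² = 1024 + 33124 + 51984 + 1024 + 35344 + 36100 + 3600 + 29241 = 191441
n_eff = 1083² / 191441 = 1172889 / 191441 = 6.1266343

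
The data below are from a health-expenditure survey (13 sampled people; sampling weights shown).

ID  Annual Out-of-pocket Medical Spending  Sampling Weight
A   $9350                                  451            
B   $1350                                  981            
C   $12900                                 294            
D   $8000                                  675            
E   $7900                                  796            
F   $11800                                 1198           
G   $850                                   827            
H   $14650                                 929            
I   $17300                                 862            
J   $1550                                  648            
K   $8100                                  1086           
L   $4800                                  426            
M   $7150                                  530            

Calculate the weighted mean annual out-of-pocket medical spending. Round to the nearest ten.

Weighted sum = 80019300
Sum of weights = 9703
Weighted mean = 80019300 / 9703 = 8246.8618

8250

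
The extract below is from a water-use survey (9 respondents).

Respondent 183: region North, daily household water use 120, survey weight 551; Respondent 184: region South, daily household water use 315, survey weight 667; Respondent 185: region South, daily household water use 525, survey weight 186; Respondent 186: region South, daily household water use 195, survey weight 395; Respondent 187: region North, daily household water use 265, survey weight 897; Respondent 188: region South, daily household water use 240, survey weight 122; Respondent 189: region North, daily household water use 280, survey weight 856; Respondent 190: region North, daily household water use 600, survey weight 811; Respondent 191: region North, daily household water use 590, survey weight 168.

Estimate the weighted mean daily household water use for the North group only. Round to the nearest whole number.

344

North rows: 183, 187, 189, 190, 191
Weighted sum = 1129225
Sum of weights = 551 + 897 + 856 + 811 + 168 = 3283
Weighted mean = 1129225 / 3283 = 343.96132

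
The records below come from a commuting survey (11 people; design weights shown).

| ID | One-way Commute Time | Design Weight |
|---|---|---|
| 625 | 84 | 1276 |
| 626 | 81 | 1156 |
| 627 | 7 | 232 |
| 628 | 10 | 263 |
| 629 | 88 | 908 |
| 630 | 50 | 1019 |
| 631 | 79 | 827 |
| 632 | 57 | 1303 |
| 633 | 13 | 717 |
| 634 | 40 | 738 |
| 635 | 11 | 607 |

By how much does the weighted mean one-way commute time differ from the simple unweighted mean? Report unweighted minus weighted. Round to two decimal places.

Unweighted sum = 84 + 81 + 7 + 10 + 88 + 50 + 79 + 57 + 13 + 40 + 11 = 520
Unweighted mean = 520 / 11 = 47.272727
Weighted sum = 84×1276 + 81×1156 + 7×232 + 10×263 + 88×908 + 50×1019 + 79×827 + 57×1303 + 13×717 + 40×738 + 11×607
  = 107184 + 93636 + 1624 + 2630 + 79904 + 50950 + 65333 + 74271 + 9321 + 29520 + 6677 = 521050
Sum of weights = 1276 + 1156 + 232 + 263 + 908 + 1019 + 827 + 1303 + 717 + 738 + 607 = 9046
Weighted mean = 521050 / 9046 = 57.600044
Difference (unweighted minus weighted) = -10.327317

-10.33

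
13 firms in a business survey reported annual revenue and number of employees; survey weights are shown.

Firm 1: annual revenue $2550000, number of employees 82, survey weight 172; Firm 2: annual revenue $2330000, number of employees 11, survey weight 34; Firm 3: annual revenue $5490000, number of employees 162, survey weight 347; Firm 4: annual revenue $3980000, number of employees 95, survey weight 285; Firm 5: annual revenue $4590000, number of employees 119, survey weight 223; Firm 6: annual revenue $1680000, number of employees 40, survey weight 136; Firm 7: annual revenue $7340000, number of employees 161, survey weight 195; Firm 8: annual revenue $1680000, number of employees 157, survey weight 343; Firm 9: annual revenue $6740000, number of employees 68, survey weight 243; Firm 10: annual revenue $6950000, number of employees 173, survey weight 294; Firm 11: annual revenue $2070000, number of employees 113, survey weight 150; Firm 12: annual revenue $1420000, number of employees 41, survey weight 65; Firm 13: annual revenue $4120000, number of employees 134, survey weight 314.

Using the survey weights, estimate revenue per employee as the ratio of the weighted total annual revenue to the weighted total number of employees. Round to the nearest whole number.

35442

Σ wᵢ·y = 12194340000
Σ wᵢ·x = 344067
Ratio = 12194340000 / 344067 = 35441.76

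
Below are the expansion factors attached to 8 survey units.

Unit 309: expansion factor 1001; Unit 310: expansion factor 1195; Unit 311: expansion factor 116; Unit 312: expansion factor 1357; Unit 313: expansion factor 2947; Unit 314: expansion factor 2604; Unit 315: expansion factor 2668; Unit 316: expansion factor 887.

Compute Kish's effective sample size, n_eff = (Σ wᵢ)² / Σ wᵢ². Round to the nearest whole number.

Σ wᵢ = 12775
Σ wᵢ² = 1002001 + 1428025 + 13456 + 1841449 + 8684809 + 6780816 + 7118224 + 786769 = 27655549
n_eff = 12775² / 27655549 = 163200625 / 27655549 = 5.9011891

6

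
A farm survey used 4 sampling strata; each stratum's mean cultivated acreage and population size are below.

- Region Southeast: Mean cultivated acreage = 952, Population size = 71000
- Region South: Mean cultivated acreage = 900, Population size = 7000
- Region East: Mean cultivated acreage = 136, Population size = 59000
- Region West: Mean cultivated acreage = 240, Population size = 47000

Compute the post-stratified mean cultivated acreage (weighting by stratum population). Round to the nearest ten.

510

Σ Nₕ·x̄ₕ = 952×71000 + 900×7000 + 136×59000 + 240×47000
  = 67592000 + 6300000 + 8024000 + 11280000 = 93196000
Σ Nₕ = 71000 + 7000 + 59000 + 47000 = 184000
Overall mean = 93196000 / 184000 = 506.5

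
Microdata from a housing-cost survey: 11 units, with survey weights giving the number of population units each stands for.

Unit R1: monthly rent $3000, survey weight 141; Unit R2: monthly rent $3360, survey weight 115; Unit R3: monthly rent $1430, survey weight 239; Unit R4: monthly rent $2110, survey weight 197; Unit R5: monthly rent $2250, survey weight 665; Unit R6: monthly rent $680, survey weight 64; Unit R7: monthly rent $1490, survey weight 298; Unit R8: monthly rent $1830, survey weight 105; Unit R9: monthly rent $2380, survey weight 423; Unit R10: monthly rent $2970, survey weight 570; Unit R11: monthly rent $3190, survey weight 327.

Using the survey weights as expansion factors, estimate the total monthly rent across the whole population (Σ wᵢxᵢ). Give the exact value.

Weighted total = 3000×141 + 3360×115 + 1430×239 + 2110×197 + 2250×665 + 680×64 + 1490×298 + 1830×105 + 2380×423 + 2970×570 + 3190×327
  = 423000 + 386400 + 341770 + 415670 + 1496250 + 43520 + 444020 + 192150 + 1006740 + 1692900 + 1043130 = 7485550

7485550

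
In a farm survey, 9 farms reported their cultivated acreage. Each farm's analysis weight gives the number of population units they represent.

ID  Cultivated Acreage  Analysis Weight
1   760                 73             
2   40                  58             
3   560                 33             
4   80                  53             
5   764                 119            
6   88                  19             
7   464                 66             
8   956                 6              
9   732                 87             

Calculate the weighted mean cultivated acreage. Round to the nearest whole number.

Weighted sum = 760×73 + 40×58 + 560×33 + 80×53 + 764×119 + 88×19 + 464×66 + 956×6 + 732×87
  = 55480 + 2320 + 18480 + 4240 + 90916 + 1672 + 30624 + 5736 + 63684 = 273152
Sum of weights = 514
Weighted mean = 273152 / 514 = 531.42412

531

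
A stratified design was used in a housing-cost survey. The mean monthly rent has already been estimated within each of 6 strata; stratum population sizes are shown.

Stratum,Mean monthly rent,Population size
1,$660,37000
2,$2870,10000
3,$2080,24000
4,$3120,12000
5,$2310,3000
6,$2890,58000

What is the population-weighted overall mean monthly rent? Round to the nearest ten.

2190

Σ Nₕ·x̄ₕ = 660×37000 + 2870×10000 + 2080×24000 + 3120×12000 + 2310×3000 + 2890×58000
  = 24420000 + 28700000 + 49920000 + 37440000 + 6930000 + 167620000 = 315030000
Σ Nₕ = 144000
Overall mean = 315030000 / 144000 = 2187.7083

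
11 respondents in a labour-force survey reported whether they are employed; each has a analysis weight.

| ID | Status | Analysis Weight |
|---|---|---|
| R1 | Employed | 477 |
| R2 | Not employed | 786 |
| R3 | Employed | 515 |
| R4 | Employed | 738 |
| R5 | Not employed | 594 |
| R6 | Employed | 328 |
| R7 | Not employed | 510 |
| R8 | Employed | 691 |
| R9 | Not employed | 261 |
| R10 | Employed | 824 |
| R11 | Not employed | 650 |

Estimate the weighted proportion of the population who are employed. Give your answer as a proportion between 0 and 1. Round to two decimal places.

Sum of weights for 'Employed' = 477 + 515 + 738 + 328 + 691 + 824 = 3573
Total weight = 6374
Weighted proportion = 3573 / 6374 = 0.56055852

0.56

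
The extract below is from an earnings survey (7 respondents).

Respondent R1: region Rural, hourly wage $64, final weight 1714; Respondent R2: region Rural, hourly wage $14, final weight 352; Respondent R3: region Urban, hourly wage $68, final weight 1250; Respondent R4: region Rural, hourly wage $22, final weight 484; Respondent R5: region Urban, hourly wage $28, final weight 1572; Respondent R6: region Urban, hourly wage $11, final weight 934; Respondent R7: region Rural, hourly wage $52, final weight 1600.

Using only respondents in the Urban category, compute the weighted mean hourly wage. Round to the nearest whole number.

Urban rows: R3, R5, R6
Weighted sum = 139290
Sum of weights = 1250 + 1572 + 934 = 3756
Weighted mean = 139290 / 3756 = 37.084665

37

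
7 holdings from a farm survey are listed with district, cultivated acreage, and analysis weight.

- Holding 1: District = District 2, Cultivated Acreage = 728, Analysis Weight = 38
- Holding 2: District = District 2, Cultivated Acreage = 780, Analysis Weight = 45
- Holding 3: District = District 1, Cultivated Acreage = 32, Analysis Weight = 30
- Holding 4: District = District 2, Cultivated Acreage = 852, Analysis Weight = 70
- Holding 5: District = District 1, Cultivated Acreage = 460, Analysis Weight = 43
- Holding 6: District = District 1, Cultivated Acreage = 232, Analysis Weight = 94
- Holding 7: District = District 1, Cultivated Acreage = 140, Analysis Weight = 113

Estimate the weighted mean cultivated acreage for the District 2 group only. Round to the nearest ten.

800

District 2 rows: 1, 2, 4
Weighted sum = 728×38 + 780×45 + 852×70
  = 27664 + 35100 + 59640 = 122404
Sum of weights = 153
Weighted mean = 122404 / 153 = 800.02614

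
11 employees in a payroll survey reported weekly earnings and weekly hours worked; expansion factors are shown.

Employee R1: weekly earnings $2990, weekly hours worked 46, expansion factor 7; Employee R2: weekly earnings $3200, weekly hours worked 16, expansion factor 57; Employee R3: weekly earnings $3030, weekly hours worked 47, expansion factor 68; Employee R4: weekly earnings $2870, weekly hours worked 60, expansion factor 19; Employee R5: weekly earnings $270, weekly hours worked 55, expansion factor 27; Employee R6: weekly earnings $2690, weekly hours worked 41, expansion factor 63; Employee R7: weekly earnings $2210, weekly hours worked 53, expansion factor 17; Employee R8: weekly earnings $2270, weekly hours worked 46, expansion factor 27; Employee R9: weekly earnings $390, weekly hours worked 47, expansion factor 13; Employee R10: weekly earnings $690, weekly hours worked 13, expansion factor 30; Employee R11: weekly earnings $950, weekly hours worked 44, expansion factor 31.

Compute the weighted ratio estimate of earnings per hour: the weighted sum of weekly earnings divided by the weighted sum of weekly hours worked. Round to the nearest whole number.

Σ wᵢ·y = 2990×7 + 3200×57 + 3030×68 + 2870×19 + 270×27 + 2690×63 + 2210×17 + 2270×27 + 390×13 + 690×30 + 950×31
  = 20930 + 182400 + 206040 + 54530 + 7290 + 169470 + 37570 + 61290 + 5070 + 20700 + 29450 = 794740
Σ wᵢ·x = 46×7 + 16×57 + 47×68 + 60×19 + 55×27 + 41×63 + 53×17 + 46×27 + 47×13 + 13×30 + 44×31
  = 322 + 912 + 3196 + 1140 + 1485 + 2583 + 901 + 1242 + 611 + 390 + 1364 = 14146
Ratio = 794740 / 14146 = 56.181253

56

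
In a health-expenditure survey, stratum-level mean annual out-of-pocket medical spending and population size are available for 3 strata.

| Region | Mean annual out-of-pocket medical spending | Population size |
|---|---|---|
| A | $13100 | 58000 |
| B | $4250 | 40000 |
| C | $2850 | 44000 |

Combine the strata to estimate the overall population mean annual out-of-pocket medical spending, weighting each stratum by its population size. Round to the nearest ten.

Σ Nₕ·x̄ₕ = 13100×58000 + 4250×40000 + 2850×44000
  = 759800000 + 170000000 + 125400000 = 1055200000
Σ Nₕ = 58000 + 40000 + 44000 = 142000
Overall mean = 1055200000 / 142000 = 7430.9859

7430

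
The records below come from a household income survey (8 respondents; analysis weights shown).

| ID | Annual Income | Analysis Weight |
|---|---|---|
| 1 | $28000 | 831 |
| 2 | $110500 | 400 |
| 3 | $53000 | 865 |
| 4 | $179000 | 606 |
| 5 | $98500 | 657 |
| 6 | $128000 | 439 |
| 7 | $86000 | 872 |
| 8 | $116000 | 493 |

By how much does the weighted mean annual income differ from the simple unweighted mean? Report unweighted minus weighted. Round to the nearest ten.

Unweighted sum = 28000 + 110500 + 53000 + 179000 + 98500 + 128000 + 86000 + 116000 = 799000
Unweighted mean = 799000 / 8 = 99875
Weighted sum = 28000×831 + 110500×400 + 53000×865 + 179000×606 + 98500×657 + 128000×439 + 86000×872 + 116000×493
  = 23268000 + 44200000 + 45845000 + 108474000 + 64714500 + 56192000 + 74992000 + 57188000 = 474873500
Sum of weights = 831 + 400 + 865 + 606 + 657 + 439 + 872 + 493 = 5163
Weighted mean = 474873500 / 5163 = 91976.273
Difference (unweighted minus weighted) = 7898.7265

7900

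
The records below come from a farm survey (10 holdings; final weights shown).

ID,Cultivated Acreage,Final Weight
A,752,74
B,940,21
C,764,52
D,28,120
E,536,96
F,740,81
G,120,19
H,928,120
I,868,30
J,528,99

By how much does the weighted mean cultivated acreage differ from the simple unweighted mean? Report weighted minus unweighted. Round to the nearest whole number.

Unweighted sum = 752 + 940 + 764 + 28 + 536 + 740 + 120 + 928 + 868 + 528 = 6204
Unweighted mean = 6204 / 10 = 620.4
Weighted sum = 752×74 + 940×21 + 764×52 + 28×120 + 536×96 + 740×81 + 120×19 + 928×120 + 868×30 + 528×99
  = 421824
Sum of weights = 74 + 21 + 52 + 120 + 96 + 81 + 19 + 120 + 30 + 99 = 712
Weighted mean = 421824 / 712 = 592.44944
Difference (weighted minus unweighted) = -27.950562

-28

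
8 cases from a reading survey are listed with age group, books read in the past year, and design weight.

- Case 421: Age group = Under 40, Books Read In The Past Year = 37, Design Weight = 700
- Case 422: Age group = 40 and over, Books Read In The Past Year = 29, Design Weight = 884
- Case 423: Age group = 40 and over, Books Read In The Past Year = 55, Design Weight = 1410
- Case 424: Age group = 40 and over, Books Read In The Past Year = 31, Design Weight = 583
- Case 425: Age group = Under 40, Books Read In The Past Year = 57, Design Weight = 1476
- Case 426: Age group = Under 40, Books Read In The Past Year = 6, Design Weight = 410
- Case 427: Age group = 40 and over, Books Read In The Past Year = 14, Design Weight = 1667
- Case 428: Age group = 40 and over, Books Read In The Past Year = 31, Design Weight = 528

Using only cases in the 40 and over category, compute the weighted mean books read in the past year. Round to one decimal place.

31.7

40 and over rows: 422, 423, 424, 427, 428
Weighted sum = 29×884 + 55×1410 + 31×583 + 14×1667 + 31×528
  = 25636 + 77550 + 18073 + 23338 + 16368 = 160965
Sum of weights = 884 + 1410 + 583 + 1667 + 528 = 5072
Weighted mean = 160965 / 5072 = 31.736002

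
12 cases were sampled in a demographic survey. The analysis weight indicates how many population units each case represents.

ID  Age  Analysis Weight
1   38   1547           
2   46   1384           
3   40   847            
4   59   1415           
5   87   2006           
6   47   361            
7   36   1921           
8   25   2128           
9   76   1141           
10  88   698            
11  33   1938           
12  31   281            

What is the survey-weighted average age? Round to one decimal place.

49.4

Weighted sum = 38×1547 + 46×1384 + 40×847 + 59×1415 + 87×2006 + 47×361 + 36×1921 + 25×2128 + 76×1141 + 88×698 + 33×1938 + 31×281
  = 58786 + 63664 + 33880 + 83485 + 174522 + 16967 + 69156 + 53200 + 86716 + 61424 + 63954 + 8711 = 774465
Sum of weights = 1547 + 1384 + 847 + 1415 + 2006 + 361 + 1921 + 2128 + 1141 + 698 + 1938 + 281 = 15667
Weighted mean = 774465 / 15667 = 49.432884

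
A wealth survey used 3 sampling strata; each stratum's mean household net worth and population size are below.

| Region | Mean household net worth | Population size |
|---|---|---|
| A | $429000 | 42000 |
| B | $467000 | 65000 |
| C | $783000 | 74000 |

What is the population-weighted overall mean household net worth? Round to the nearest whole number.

587376

Σ Nₕ·x̄ₕ = 429000×42000 + 467000×65000 + 783000×74000
  = 18018000000 + 30355000000 + 57942000000 = 106315000000
Σ Nₕ = 42000 + 65000 + 74000 = 181000
Overall mean = 106315000000 / 181000 = 587375.69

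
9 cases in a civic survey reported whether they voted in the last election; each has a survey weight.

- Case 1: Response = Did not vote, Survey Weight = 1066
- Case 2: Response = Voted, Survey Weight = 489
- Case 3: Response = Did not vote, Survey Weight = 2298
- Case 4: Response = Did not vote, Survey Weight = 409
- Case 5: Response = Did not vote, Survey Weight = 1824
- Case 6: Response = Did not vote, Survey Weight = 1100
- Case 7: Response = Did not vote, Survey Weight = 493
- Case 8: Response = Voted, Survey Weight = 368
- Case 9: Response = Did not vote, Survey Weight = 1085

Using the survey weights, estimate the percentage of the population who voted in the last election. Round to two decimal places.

Sum of weights for 'Voted' = 489 + 368 = 857
Total weight = 1066 + 489 + 2298 + 409 + 1824 + 1100 + 493 + 368 + 1085 = 9132
Weighted proportion = 857 / 9132 = 0.093845817 → 9.3845817%

9.38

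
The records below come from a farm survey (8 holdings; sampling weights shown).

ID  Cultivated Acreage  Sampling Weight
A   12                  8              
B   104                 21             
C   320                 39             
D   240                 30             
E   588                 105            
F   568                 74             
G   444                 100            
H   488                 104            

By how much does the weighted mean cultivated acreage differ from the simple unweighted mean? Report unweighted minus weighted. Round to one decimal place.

Unweighted sum = 12 + 104 + 320 + 240 + 588 + 568 + 444 + 488 = 2764
Unweighted mean = 2764 / 8 = 345.5
Weighted sum = 12×8 + 104×21 + 320×39 + 240×30 + 588×105 + 568×74 + 444×100 + 488×104
  = 96 + 2184 + 12480 + 7200 + 61740 + 42032 + 44400 + 50752 = 220884
Sum of weights = 8 + 21 + 39 + 30 + 105 + 74 + 100 + 104 = 481
Weighted mean = 220884 / 481 = 459.2183
Difference (unweighted minus weighted) = -113.7183

-113.7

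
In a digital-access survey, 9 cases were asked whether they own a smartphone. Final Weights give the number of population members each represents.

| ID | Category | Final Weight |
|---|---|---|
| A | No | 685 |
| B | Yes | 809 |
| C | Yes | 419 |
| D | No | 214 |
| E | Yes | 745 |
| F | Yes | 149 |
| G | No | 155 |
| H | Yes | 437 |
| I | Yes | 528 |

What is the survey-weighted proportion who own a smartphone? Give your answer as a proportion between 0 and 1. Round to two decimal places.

Sum of weights for 'Yes' = 809 + 419 + 745 + 149 + 437 + 528 = 3087
Total weight = 685 + 809 + 419 + 214 + 745 + 149 + 155 + 437 + 528 = 4141
Weighted proportion = 3087 / 4141 = 0.74547211

0.75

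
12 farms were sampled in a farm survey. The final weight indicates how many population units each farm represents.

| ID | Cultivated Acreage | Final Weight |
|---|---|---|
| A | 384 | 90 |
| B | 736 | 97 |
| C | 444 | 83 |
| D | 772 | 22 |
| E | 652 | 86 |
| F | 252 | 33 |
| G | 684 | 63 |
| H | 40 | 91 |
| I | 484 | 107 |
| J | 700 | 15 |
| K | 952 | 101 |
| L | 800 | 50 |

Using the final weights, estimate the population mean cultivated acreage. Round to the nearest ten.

560

Weighted sum = 384×90 + 736×97 + 444×83 + 772×22 + 652×86 + 252×33 + 684×63 + 40×91 + 484×107 + 700×15 + 952×101 + 800×50
  = 34560 + 71392 + 36852 + 16984 + 56072 + 8316 + 43092 + 3640 + 51788 + 10500 + 96152 + 40000 = 469348
Sum of weights = 838
Weighted mean = 469348 / 838 = 560.08115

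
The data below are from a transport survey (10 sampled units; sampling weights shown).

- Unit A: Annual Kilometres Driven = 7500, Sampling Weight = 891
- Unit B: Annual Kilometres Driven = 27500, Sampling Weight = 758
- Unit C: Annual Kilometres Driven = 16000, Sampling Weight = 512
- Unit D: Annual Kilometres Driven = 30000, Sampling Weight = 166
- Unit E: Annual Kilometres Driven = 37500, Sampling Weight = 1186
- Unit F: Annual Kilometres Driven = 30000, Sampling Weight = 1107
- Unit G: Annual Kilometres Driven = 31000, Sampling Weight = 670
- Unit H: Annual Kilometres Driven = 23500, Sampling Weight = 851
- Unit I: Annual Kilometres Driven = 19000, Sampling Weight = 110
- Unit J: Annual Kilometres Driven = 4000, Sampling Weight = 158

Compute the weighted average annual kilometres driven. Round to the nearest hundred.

25300

Weighted sum = 161875000
Sum of weights = 891 + 758 + 512 + 166 + 1186 + 1107 + 670 + 851 + 110 + 158 = 6409
Weighted mean = 161875000 / 6409 = 25257.45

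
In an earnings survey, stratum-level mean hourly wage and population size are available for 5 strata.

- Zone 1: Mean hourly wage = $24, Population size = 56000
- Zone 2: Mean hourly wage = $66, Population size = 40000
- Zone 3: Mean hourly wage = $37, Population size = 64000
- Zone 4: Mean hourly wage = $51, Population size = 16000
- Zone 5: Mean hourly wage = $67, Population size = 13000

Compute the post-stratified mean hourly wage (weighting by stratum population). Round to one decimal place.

42.5

Σ Nₕ·x̄ₕ = 8039000
Σ Nₕ = 56000 + 40000 + 64000 + 16000 + 13000 = 189000
Overall mean = 8039000 / 189000 = 42.534392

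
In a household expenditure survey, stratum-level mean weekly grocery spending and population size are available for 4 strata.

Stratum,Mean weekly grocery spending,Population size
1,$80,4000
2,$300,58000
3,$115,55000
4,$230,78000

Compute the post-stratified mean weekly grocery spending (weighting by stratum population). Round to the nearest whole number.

215

Σ Nₕ·x̄ₕ = 80×4000 + 300×58000 + 115×55000 + 230×78000
  = 320000 + 17400000 + 6325000 + 17940000 = 41985000
Σ Nₕ = 4000 + 58000 + 55000 + 78000 = 195000
Overall mean = 41985000 / 195000 = 215.30769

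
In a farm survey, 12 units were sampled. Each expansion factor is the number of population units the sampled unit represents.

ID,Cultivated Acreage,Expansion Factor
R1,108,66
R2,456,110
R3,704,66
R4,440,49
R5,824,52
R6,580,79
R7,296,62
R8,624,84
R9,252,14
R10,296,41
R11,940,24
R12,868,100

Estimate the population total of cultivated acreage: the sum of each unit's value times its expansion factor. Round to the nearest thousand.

Weighted total = 108×66 + 456×110 + 704×66 + 440×49 + 824×52 + 580×79 + 296×62 + 624×84 + 252×14 + 296×41 + 940×24 + 868×100
  = 7128 + 50160 + 46464 + 21560 + 42848 + 45820 + 18352 + 52416 + 3528 + 12136 + 22560 + 86800 = 409772

410000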